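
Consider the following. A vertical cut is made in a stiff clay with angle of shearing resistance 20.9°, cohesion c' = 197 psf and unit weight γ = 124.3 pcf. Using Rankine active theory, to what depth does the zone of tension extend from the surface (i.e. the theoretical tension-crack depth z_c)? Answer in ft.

K_a = tan²(45° − 20.9°/2) = 0.4741; √K_a = 0.6886.
The active pressure is zero where K_a γ z = 2c√K_a, so z_c = 2c/(γ√K_a) = 2×197/(124.3×0.6886) = 4.603 ft.

4.60 ft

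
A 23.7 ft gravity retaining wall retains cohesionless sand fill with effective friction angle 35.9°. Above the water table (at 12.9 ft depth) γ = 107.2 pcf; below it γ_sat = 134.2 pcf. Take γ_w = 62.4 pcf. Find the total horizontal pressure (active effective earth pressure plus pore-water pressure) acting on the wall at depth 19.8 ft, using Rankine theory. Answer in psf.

920 psf

K_a = (1 − sin φ)/(1 + sin φ) = 0.2607.
γ' = 134.2 − 62.4 = 71.80 pcf.
Effective vertical stress at 19.8 ft: σ'_v = 107.2×12.9 + 71.80×6.90 = 1878 psf.
σ'_h = K_a σ'_v = 0.2607 × 1878 = 489.7 psf; u = γ_w × 6.90 = 430.6 psf.
Total σ_h = 489.7 + 430.6 = 920.3 psf.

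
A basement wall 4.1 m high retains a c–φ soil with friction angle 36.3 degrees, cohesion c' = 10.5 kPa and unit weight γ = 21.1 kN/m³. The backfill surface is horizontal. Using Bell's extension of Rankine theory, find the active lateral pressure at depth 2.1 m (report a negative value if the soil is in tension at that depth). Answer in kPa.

0.724 kPa

K_a = (1 − sin φ)/(1 + sin φ) = 0.2563.
σ_a = K_a γ z − 2c√K_a = 0.2563×21.1×2.1 − 2×10.5×0.5062 = 0.7245 kPa.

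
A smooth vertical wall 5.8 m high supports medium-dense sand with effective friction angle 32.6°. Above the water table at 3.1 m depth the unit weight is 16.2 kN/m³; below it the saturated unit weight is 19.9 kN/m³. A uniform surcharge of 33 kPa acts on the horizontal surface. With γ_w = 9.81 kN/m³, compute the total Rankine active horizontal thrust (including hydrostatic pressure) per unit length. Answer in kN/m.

168 kN/m

K_a = tan²(45° − φ/2) = 0.2997.
γ' = 19.9 − 9.81 = 10.09 kN/m³. h₂ = H − d_w = 2.7 m.
σ'_h: at surface K_a·q = 9.891; at WT K_a(q+γd_w) = 24.94; at base K_a(q+γd_w+γ'h₂) = 33.11 kPa.
P₁ = ½(9.891+24.94)×3.1 = 54.00; P₂ = ½(24.94+33.11)×2.7 = 78.37; P_w = ½γ_w h₂² = 35.76.
Total = 54.00+78.37+35.76 = 168.1 kN/m.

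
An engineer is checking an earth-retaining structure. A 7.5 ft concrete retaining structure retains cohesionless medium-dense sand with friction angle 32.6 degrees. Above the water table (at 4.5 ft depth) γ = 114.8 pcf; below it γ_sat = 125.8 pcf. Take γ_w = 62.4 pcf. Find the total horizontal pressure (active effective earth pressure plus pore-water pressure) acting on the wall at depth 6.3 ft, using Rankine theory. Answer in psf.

K_a = (1 − sin φ)/(1 + sin φ) = 0.2997.
γ' = 125.8 − 62.4 = 63.40 pcf.
Effective vertical stress at 6.3 ft: σ'_v = 114.8×4.5 + 63.40×1.80 = 630.7 psf.
σ'_h = K_a σ'_v = 0.2997 × 630.7 = 189.1 psf; u = γ_w × 1.80 = 112.3 psf.
Total σ_h = 189.1 + 112.3 = 301.4 psf.

301 psf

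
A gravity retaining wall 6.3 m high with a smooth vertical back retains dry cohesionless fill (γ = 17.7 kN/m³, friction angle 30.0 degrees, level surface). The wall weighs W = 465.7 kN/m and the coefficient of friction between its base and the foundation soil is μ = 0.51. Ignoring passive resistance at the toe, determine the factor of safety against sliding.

2.03

K_a = tan²(45° − 30.0°/2) = 0.3333.
P_a = ½K_aγH² = 0.5×0.3333×17.7×6.3² = 117.1 kN/m, acting at H/3 = 2.100 m above the base.
FS_sliding = μW / P_a = 0.51×465.7 / 117.1 = 2.028.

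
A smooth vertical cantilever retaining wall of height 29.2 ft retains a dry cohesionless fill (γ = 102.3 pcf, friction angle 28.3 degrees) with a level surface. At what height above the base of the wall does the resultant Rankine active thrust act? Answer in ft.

9.73 ft

K_a = 0.3568.
The pressure distribution is triangular, so the resultant acts at H/3 above the base = 29.2/3 = 9.733 ft.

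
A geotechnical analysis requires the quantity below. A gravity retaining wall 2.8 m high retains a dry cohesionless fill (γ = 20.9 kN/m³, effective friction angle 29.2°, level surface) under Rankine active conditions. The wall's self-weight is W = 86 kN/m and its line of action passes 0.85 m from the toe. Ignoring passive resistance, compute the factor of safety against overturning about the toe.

K_a = tan²(45° − 29.2°/2) = 0.3442.
P_a = ½K_aγH² = 0.5×0.3442×20.9×2.8² = 28.20 kN/m, acting at H/3 = 0.9333 m above the base.
Overturning moment M_o = P_a × H/3 = 28.20 × 0.9333 = 26.32.
Resisting moment M_r = W × 0.85 = 86 × 0.85 = 73.10.
FS_overturning = M_r/M_o = 73.10/26.32 = 2.777.

2.78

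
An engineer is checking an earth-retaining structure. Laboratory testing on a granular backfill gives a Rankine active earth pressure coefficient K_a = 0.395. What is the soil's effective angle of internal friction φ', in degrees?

25.7°

K_a = tan²(45° − φ/2) ⇒ 45° − φ/2 = arctan(√0.395) = 32.15°.
φ = 2(45° − 32.15°) = 25.70°.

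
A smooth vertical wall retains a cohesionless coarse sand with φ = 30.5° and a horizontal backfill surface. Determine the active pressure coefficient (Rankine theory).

0.327

K_a = (1 − sin φ)/(1 + sin φ) = (1 − sin 30.5°)/(1 + sin 30.5°) = 0.3267.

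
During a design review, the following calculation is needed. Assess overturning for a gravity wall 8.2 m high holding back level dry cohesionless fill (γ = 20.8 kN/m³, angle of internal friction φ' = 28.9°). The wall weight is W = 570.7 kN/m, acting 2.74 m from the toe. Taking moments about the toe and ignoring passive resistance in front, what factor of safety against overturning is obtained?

K_a = tan²(45° − 28.9°/2) = 0.3484.
P_a = ½K_aγH² = 0.5×0.3484×20.8×8.2² = 243.6 kN/m, acting at H/3 = 2.733 m above the base.
Overturning moment M_o = P_a × H/3 = 243.6 × 2.733 = 665.9.
Resisting moment M_r = W × 2.74 = 570.7 × 2.74 = 1564.
FS_overturning = M_r/M_o = 1564/665.9 = 2.348.

2.35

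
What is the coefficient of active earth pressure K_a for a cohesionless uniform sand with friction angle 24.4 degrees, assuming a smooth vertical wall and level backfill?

K_a = (1 − sin φ)/(1 + sin φ) = (1 − sin 24.4°)/(1 + sin 24.4°) = 0.4153.

0.415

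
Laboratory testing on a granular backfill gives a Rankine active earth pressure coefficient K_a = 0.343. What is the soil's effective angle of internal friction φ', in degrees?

K_a = tan²(45° − φ/2) ⇒ 45° − φ/2 = arctan(√0.343) = 30.36°.
φ = 2(45° − 30.36°) = 29.29°.

29.3°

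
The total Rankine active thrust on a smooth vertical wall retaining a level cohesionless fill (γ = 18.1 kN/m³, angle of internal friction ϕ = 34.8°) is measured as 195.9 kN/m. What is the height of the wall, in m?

K_a = 0.2733. P_a = ½ K_a γ H² ⇒ H = √(2P_a/(K_a γ)).
H = √(2×195.9/(0.2733×18.1)) = 8.900 m.

8.90 m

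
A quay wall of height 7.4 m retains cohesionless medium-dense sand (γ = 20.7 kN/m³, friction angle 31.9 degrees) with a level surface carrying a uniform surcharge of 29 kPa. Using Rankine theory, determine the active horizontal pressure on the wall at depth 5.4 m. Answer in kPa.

43.4 kPa

K_a = (1 − sin φ)/(1 + sin φ) = 0.3085.
σ_v = γz + q = 20.7 × 5.4 + 29 = 140.8 kPa.
σ_h = K_a σ_v = 0.3085 × 140.8 = 43.43 kPa.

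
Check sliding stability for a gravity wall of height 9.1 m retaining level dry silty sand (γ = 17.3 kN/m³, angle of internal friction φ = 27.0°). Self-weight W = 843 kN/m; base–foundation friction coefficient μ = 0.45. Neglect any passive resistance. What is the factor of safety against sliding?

K_a = tan²(45° − 27.0°/2) = 0.3755.
P_a = ½K_aγH² = 0.5×0.3755×17.3×9.1² = 269.0 kN/m, acting at H/3 = 3.033 m above the base.
FS_sliding = μW / P_a = 0.45×843 / 269.0 = 1.410.

1.41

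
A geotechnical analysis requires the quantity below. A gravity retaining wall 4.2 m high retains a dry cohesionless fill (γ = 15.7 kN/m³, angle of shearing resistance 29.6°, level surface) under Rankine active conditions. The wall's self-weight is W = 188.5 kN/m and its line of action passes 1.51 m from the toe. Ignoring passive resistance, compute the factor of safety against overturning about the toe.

4.33

K_a = tan²(45° − 29.6°/2) = 0.3387.
P_a = ½K_aγH² = 0.5×0.3387×15.7×4.2² = 46.91 kN/m, acting at H/3 = 1.400 m above the base.
Overturning moment M_o = P_a × H/3 = 46.91 × 1.400 = 65.67.
Resisting moment M_r = W × 1.51 = 188.5 × 1.51 = 284.6.
FS_overturning = M_r/M_o = 284.6/65.67 = 4.334.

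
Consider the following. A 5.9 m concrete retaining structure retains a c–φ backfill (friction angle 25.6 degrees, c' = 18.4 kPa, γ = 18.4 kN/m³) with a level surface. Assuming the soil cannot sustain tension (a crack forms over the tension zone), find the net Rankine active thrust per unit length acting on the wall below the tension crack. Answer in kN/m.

27.1 kN/m

K_a = 0.3966; √K_a = 0.6297.
Tension-crack depth z_c = 2c/(γ√K_a) = 2×18.4/(18.4×0.6297) = 3.176 m.
σ_a at base = K_a γ H − 2c√K_a = 0.3966×18.4×5.9 − 2×18.4×0.6297 = 19.88 kPa.
P_a = ½ × 19.88 × (H − z_c) = 0.5×19.88×2.724 = 27.07 kN/m.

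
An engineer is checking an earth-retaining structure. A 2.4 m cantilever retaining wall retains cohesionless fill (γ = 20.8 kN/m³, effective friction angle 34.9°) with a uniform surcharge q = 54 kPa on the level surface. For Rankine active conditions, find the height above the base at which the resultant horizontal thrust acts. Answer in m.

K_a = 0.2721.
Triangular part P₁ = ½K_aγH² = 16.30 at H/3 = 0.8000 m; rectangular part P₂ = K_a q H = 35.27 at H/2 = 1.200 m.
ȳ = (P₁·0.8000 + P₂·1.200)/(P₁+P₂) = 1.074 m.

1.07 m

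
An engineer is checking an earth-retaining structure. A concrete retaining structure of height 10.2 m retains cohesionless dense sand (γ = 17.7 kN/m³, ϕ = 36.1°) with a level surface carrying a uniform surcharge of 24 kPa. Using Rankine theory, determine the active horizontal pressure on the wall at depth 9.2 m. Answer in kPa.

48.3 kPa

K_a = (1 − sin φ)/(1 + sin φ) = 0.2585.
σ_v = γz + q = 17.7 × 9.2 + 24 = 186.8 kPa.
σ_h = K_a σ_v = 0.2585 × 186.8 = 48.30 kPa.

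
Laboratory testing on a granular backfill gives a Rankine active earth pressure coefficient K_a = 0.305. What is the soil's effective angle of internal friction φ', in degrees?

32.2°

K_a = tan²(45° − φ/2) ⇒ 45° − φ/2 = arctan(√0.305) = 28.91°.
φ = 2(45° − 28.91°) = 32.18°.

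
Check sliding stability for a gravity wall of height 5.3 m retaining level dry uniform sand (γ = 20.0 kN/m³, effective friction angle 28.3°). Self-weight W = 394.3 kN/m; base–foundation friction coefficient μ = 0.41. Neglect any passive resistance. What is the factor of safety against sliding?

1.61

K_a = tan²(45° − 28.3°/2) = 0.3568.
P_a = ½K_aγH² = 0.5×0.3568×20.0×5.3² = 100.2 kN/m, acting at H/3 = 1.767 m above the base.
FS_sliding = μW / P_a = 0.41×394.3 / 100.2 = 1.613.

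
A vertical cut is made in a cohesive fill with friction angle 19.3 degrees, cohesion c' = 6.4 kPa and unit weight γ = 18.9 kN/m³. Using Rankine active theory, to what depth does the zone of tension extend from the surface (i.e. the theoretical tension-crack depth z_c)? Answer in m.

K_a = tan²(45° − 19.3°/2) = 0.5032; √K_a = 0.7094.
The active pressure is zero where K_a γ z = 2c√K_a, so z_c = 2c/(γ√K_a) = 2×6.4/(18.9×0.7094) = 0.9547 m.

0.955 m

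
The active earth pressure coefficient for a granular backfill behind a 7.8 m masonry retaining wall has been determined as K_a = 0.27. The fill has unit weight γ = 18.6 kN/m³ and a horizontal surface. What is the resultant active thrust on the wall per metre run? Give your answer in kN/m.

P = ½ K_a γ H² = 0.5 × 0.27 × 18.6 × 7.8² = 152.8 kN/m.

153 kN/m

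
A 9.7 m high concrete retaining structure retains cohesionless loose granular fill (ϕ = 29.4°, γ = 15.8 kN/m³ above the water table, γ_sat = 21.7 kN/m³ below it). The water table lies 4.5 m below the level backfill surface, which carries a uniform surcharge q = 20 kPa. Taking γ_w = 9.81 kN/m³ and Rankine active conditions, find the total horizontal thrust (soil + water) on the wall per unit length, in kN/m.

435 kN/m

K_a = tan²(45° − φ/2) = 0.3415.
γ' = 21.7 − 9.81 = 11.89 kN/m³. h₂ = H − d_w = 5.2 m.
σ'_h: at surface K_a·q = 6.829; at WT K_a(q+γd_w) = 31.11; at base K_a(q+γd_w+γ'h₂) = 52.22 kPa.
P₁ = ½(6.829+31.11)×4.5 = 85.36; P₂ = ½(31.11+52.22)×5.2 = 216.7; P_w = ½γ_w h₂² = 132.6.
Total = 85.36+216.7+132.6 = 434.6 kN/m.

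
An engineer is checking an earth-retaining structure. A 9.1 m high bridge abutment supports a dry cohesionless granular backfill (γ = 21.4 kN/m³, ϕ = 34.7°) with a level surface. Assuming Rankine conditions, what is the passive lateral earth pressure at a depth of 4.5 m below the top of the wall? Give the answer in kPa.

351 kPa

K_p = (1 + sin φ)/(1 − sin φ) = 3.643.
σ_h = K_p γ z = 3.643 × 21.4 × 4.5 = 350.9 kPa.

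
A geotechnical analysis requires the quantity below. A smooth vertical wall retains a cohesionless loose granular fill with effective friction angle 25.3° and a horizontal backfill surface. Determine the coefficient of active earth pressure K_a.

0.401

K_a = (1 − sin φ)/(1 + sin φ) = (1 − sin 25.3°)/(1 + sin 25.3°) = 0.4012.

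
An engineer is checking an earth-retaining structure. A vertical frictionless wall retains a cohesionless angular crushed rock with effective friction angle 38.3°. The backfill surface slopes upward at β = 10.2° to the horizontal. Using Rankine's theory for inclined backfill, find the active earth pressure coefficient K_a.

0.243

K_a = cos β · (cos β − √(cos²β − cos²φ)) / (cos β + √(cos²β − cos²φ)).
cos β = 0.9842, cos φ = 0.7848, √(cos²β − cos²φ) = 0.5939.
K_a = 0.9842 × (0.9842 − 0.5939)/(0.9842 + 0.5939) = 0.2434.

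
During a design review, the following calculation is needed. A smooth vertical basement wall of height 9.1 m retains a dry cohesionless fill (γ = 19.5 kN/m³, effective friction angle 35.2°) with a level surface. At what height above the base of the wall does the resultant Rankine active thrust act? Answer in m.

K_a = 0.2687.
The pressure distribution is triangular, so the resultant acts at H/3 above the base = 9.1/3 = 3.033 m.

3.03 m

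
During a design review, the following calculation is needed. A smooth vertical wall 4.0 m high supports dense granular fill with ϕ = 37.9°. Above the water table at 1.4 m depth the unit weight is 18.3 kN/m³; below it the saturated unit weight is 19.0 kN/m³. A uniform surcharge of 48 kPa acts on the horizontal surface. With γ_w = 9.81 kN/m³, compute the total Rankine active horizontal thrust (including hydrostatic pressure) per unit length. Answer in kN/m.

K_a = tan²(45° − φ/2) = 0.2389.
γ' = 19.0 − 9.81 = 9.190 kN/m³. h₂ = H − d_w = 2.6 m.
σ'_h: at surface K_a·q = 11.47; at WT K_a(q+γd_w) = 17.59; at base K_a(q+γd_w+γ'h₂) = 23.30 kPa.
P₁ = ½(11.47+17.59)×1.4 = 20.34; P₂ = ½(17.59+23.30)×2.6 = 53.16; P_w = ½γ_w h₂² = 33.16.
Total = 20.34+53.16+33.16 = 106.7 kN/m.

107 kN/m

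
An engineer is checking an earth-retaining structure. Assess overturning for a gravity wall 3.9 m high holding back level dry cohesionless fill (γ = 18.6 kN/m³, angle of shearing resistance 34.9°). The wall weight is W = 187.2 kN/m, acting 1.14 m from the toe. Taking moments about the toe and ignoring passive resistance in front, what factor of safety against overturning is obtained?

K_a = tan²(45° − 34.9°/2) = 0.2721.
P_a = ½K_aγH² = 0.5×0.2721×18.6×3.9² = 38.50 kN/m, acting at H/3 = 1.300 m above the base.
Overturning moment M_o = P_a × H/3 = 38.50 × 1.300 = 50.04.
Resisting moment M_r = W × 1.14 = 187.2 × 1.14 = 213.4.
FS_overturning = M_r/M_o = 213.4/50.04 = 4.264.

4.26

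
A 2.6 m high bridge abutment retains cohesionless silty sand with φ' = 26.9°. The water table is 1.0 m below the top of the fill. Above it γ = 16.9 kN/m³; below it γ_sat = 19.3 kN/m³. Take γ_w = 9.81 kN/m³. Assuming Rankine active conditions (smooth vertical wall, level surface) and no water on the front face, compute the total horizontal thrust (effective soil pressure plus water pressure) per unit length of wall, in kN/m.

30.5 kN/m

K_a = tan²(45° − φ/2) = 0.3770.
γ' = 19.3 − 9.81 = 9.490 kN/m³. Depth below WT = 1.6 m.
σ'_h at WT = K_a γ d_w = 6.371 kPa; at base = 6.371 + K_a γ' × 1.6 = 12.10 kPa.
P₁ (0–1.0 m) = ½×6.371×1.0 = 3.186. P₂ (1.0–2.6 m) = ½(6.371+12.10)×1.6 = 14.77.
P_w = ½ γ_w h₂² = 0.5×9.81×1.6² = 12.56. Total = 3.186+14.77+12.56 = 30.52 kN/m.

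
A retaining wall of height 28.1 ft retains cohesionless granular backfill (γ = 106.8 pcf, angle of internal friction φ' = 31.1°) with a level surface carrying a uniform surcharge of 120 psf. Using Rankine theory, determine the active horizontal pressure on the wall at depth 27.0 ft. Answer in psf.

K_a = (1 − sin φ)/(1 + sin φ) = 0.3188.
σ_v = γz + q = 106.8 × 27.0 + 120 = 3004 psf.
σ_h = K_a σ_v = 0.3188 × 3004 = 957.5 psf.

958 psf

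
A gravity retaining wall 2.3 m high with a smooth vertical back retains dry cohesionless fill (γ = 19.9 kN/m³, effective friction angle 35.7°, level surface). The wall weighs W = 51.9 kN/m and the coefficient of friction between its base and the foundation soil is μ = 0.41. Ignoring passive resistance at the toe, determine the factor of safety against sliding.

K_a = tan²(45° − 35.7°/2) = 0.2630.
P_a = ½K_aγH² = 0.5×0.2630×19.9×2.3² = 13.84 kN/m, acting at H/3 = 0.7667 m above the base.
FS_sliding = μW / P_a = 0.41×51.9 / 13.84 = 1.537.

1.54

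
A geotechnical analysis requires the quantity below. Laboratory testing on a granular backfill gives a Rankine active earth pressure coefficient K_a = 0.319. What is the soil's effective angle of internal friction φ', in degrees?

31.1°

K_a = tan²(45° − φ/2) ⇒ 45° − φ/2 = arctan(√0.319) = 29.46°.
φ = 2(45° − 29.46°) = 31.08°.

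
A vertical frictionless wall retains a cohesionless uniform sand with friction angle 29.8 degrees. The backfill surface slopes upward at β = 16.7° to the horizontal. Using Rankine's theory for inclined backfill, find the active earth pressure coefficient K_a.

K_a = cos β · (cos β − √(cos²β − cos²φ)) / (cos β + √(cos²β − cos²φ)).
cos β = 0.9578, cos φ = 0.8678, √(cos²β − cos²φ) = 0.4055.
K_a = 0.9578 × (0.9578 − 0.4055)/(0.9578 + 0.4055) = 0.3881.

0.388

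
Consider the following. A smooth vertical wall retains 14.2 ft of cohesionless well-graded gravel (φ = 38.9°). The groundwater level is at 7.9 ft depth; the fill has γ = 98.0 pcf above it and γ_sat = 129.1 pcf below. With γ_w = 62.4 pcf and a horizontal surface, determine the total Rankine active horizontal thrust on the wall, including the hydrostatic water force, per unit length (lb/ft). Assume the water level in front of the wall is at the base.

3350 lb/ft

K_a = tan²(45° − φ/2) = 0.2285.
γ' = 129.1 − 62.4 = 66.70 pcf. Depth below WT = 6.3 ft.
σ'_h at WT = K_a γ d_w = 176.9 psf; at base = 176.9 + K_a γ' × 6.3 = 273.0 psf.
P₁ (0–7.9 ft) = ½×176.9×7.9 = 698.9. P₂ (7.9–14.2 ft) = ½(176.9+273.0)×6.3 = 1417.
P_w = ½ γ_w h₂² = 0.5×62.4×6.3² = 1238. Total = 698.9+1417+1238 = 3354 lb/ft.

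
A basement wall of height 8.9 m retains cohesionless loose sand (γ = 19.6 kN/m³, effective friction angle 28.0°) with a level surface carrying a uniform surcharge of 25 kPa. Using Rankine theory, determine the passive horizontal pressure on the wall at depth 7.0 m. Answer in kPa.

K_p = (1 + sin φ)/(1 − sin φ) = 2.770.
σ_v = γz + q = 19.6 × 7.0 + 25 = 162.2 kPa.
σ_h = K_p σ_v = 2.770 × 162.2 = 449.3 kPa.

449 kPa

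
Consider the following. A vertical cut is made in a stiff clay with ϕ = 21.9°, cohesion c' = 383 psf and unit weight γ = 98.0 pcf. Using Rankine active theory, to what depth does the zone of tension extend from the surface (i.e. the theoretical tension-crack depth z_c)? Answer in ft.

11.6 ft

K_a = tan²(45° − 21.9°/2) = 0.4567; √K_a = 0.6758.
The active pressure is zero where K_a γ z = 2c√K_a, so z_c = 2c/(γ√K_a) = 2×383/(98.0×0.6758) = 11.57 ft.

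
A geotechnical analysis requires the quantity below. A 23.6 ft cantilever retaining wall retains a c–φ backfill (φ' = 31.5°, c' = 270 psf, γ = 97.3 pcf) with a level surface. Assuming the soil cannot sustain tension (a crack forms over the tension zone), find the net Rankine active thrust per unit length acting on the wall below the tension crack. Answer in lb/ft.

2860 lb/ft

K_a = 0.3136; √K_a = 0.5600.
Tension-crack depth z_c = 2c/(γ√K_a) = 2×270/(97.3×0.5600) = 9.910 ft.
σ_a at base = K_a γ H − 2c√K_a = 0.3136×97.3×23.6 − 2×270×0.5600 = 417.8 psf.
P_a = ½ × 417.8 × (H − z_c) = 0.5×417.8×13.69 = 2860 lb/ft.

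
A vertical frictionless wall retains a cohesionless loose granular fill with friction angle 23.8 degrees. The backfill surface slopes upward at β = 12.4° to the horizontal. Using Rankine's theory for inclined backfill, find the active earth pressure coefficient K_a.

K_a = cos β · (cos β − √(cos²β − cos²φ)) / (cos β + √(cos²β − cos²φ)).
cos β = 0.9767, cos φ = 0.9150, √(cos²β − cos²φ) = 0.3417.
K_a = 0.9767 × (0.9767 − 0.3417)/(0.9767 + 0.3417) = 0.4704.

0.470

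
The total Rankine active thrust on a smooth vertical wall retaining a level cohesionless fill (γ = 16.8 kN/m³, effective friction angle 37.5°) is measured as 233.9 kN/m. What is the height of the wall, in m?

K_a = 0.2432. P_a = ½ K_a γ H² ⇒ H = √(2P_a/(K_a γ)).
H = √(2×233.9/(0.2432×16.8)) = 10.70 m.

10.7 m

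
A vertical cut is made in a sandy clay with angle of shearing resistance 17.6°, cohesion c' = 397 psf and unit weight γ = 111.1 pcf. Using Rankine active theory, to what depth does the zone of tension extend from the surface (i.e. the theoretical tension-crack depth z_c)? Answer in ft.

K_a = tan²(45° − 17.6°/2) = 0.5357; √K_a = 0.7319.
The active pressure is zero where K_a γ z = 2c√K_a, so z_c = 2c/(γ√K_a) = 2×397/(111.1×0.7319) = 9.765 ft.

9.76 ft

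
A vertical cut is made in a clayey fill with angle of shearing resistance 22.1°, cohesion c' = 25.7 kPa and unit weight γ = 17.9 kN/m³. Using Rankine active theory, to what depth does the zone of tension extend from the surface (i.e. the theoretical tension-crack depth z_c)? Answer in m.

K_a = tan²(45° − 22.1°/2) = 0.4533; √K_a = 0.6732.
The active pressure is zero where K_a γ z = 2c√K_a, so z_c = 2c/(γ√K_a) = 2×25.7/(17.9×0.6732) = 4.265 m.

4.27 m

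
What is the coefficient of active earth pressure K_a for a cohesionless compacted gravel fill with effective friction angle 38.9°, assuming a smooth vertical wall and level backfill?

K_a = (1 − sin φ)/(1 + sin φ) = (1 − sin 38.9°)/(1 + sin 38.9°) = 0.2285.

0.229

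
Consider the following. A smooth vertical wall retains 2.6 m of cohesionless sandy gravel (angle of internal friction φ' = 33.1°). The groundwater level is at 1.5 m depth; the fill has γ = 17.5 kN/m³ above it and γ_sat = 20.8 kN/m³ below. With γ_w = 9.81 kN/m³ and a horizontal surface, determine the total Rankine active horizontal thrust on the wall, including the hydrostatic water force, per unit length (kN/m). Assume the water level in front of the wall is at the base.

K_a = tan²(45° − φ/2) = 0.2936.
γ' = 20.8 − 9.81 = 10.99 kN/m³. Depth below WT = 1.1 m.
σ'_h at WT = K_a γ d_w = 7.706 kPa; at base = 7.706 + K_a γ' × 1.1 = 11.26 kPa.
P₁ (0–1.5 m) = ½×7.706×1.5 = 5.780. P₂ (1.5–2.6 m) = ½(7.706+11.26)×1.1 = 10.43.
P_w = ½ γ_w h₂² = 0.5×9.81×1.1² = 5.935. Total = 5.780+10.43+5.935 = 22.14 kN/m.

22.1 kN/m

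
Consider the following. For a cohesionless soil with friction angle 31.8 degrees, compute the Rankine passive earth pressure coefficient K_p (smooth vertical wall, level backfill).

3.23

K_p = (1 + sin φ)/(1 − sin φ) = tan²(45° + 31.8°/2) = 3.228.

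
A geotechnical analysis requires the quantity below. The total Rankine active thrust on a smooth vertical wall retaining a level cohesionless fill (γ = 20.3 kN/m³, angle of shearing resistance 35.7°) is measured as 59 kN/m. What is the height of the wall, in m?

K_a = 0.2630. P_a = ½ K_a γ H² ⇒ H = √(2P_a/(K_a γ)).
H = √(2×59/(0.2630×20.3)) = 4.701 m.

4.70 m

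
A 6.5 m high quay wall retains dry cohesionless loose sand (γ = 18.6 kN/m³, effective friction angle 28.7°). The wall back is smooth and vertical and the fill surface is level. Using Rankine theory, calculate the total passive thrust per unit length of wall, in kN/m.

K_p = tan²(45° + φ/2) = 2.848.
P_p = ½ K_p γ H² = 0.5 × 2.848 × 18.6 × 6.5² = 1119 kN/m.

1120 kN/m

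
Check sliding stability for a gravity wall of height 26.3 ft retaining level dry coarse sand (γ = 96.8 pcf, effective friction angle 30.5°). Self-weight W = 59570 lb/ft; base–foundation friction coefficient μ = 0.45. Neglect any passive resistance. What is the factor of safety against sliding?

K_a = tan²(45° − 30.5°/2) = 0.3267.
P_a = ½K_aγH² = 0.5×0.3267×96.8×26.3² = 10940 lb/ft, acting at H/3 = 8.767 ft above the base.
FS_sliding = μW / P_a = 0.45×59570 / 10940 = 2.451.

2.45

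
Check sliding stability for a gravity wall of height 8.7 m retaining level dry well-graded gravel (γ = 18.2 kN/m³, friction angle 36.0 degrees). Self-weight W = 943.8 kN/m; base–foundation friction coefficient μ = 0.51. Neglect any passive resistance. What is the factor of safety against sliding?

2.69

K_a = tan²(45° − 36.0°/2) = 0.2596.
P_a = ½K_aγH² = 0.5×0.2596×18.2×8.7² = 178.8 kN/m, acting at H/3 = 2.900 m above the base.
FS_sliding = μW / P_a = 0.51×943.8 / 178.8 = 2.692.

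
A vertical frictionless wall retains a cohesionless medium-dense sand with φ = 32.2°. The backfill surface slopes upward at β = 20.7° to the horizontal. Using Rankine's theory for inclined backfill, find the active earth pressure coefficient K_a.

0.376

K_a = cos β · (cos β − √(cos²β − cos²φ)) / (cos β + √(cos²β − cos²φ)).
cos β = 0.9354, cos φ = 0.8462, √(cos²β − cos²φ) = 0.3988.
K_a = 0.9354 × (0.9354 − 0.3988)/(0.9354 + 0.3988) = 0.3763.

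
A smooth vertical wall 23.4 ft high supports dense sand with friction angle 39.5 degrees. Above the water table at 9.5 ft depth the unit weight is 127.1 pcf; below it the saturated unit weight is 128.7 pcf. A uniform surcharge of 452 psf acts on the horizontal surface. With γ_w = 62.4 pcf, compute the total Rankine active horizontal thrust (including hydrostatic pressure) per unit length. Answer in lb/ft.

14800 lb/ft

K_a = tan²(45° − φ/2) = 0.2224.
γ' = 128.7 − 62.4 = 66.30 pcf. h₂ = H − d_w = 13.9 ft.
σ'_h: at surface K_a·q = 100.5; at WT K_a(q+γd_w) = 369.1; at base K_a(q+γd_w+γ'h₂) = 574.1 psf.
P₁ = ½(100.5+369.1)×9.5 = 2231; P₂ = ½(369.1+574.1)×13.9 = 6555; P_w = ½γ_w h₂² = 6028.
Total = 2231+6555+6028 = 14810 lb/ft.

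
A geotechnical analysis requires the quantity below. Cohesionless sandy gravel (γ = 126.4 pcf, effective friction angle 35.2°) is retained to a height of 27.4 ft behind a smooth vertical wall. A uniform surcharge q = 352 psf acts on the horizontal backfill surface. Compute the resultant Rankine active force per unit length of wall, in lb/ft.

K_a = tan²(45° − φ/2) = 0.2687.
Soil triangle: ½ K_a γ H² = 0.5×0.2687×126.4×27.4² = 12750 lb/ft.
Surcharge rectangle: K_a q H = 0.2687×352×27.4 = 2591 lb/ft.
Total = 12750 + 2591 = 15340 lb/ft.

15300 lb/ft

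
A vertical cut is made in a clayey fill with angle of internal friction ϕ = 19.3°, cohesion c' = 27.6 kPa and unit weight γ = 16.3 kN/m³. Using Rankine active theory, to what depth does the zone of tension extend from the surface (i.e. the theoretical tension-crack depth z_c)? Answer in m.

K_a = tan²(45° − 19.3°/2) = 0.5032; √K_a = 0.7094.
The active pressure is zero where K_a γ z = 2c√K_a, so z_c = 2c/(γ√K_a) = 2×27.6/(16.3×0.7094) = 4.774 m.

4.77 m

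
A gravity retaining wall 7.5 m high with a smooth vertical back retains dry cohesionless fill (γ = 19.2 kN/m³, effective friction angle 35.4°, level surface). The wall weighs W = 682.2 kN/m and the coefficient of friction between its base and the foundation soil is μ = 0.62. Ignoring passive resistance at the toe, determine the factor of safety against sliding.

K_a = tan²(45° − 35.4°/2) = 0.2664.
P_a = ½K_aγH² = 0.5×0.2664×19.2×7.5² = 143.9 kN/m, acting at H/3 = 2.500 m above the base.
FS_sliding = μW / P_a = 0.62×682.2 / 143.9 = 2.940.

2.94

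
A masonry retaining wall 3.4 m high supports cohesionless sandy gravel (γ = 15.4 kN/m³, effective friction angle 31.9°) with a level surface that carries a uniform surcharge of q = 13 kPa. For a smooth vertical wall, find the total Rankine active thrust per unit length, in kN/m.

41.1 kN/m

K_a = tan²(45° − φ/2) = 0.3085.
Soil triangle: ½ K_a γ H² = 0.5×0.3085×15.4×3.4² = 27.46 kN/m.
Surcharge rectangle: K_a q H = 0.3085×13×3.4 = 13.64 kN/m.
Total = 27.46 + 13.64 = 41.10 kN/m.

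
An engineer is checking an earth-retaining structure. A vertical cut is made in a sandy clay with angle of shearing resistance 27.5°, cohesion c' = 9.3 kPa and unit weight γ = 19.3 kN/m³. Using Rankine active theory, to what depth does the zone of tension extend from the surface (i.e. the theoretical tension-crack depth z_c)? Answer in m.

1.59 m

K_a = tan²(45° − 27.5°/2) = 0.3682; √K_a = 0.6068.
The active pressure is zero where K_a γ z = 2c√K_a, so z_c = 2c/(γ√K_a) = 2×9.3/(19.3×0.6068) = 1.588 m.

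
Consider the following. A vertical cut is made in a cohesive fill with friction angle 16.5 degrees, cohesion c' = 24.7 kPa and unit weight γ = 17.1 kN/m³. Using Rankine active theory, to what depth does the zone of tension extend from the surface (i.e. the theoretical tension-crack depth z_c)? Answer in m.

K_a = tan²(45° − 16.5°/2) = 0.5576; √K_a = 0.7467.
The active pressure is zero where K_a γ z = 2c√K_a, so z_c = 2c/(γ√K_a) = 2×24.7/(17.1×0.7467) = 3.869 m.

3.87 m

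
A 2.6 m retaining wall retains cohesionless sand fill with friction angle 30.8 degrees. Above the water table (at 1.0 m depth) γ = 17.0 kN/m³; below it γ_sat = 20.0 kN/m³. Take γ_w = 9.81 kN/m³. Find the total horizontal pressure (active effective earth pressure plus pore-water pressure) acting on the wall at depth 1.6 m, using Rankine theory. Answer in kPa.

13.3 kPa

K_a = (1 − sin φ)/(1 + sin φ) = 0.3227.
γ' = 20.0 − 9.81 = 10.19 kN/m³.
Effective vertical stress at 1.6 m: σ'_v = 17.0×1.0 + 10.19×0.600 = 23.11 kPa.
σ'_h = K_a σ'_v = 0.3227 × 23.11 = 7.459 kPa; u = γ_w × 0.600 = 5.886 kPa.
Total σ_h = 7.459 + 5.886 = 13.35 kPa.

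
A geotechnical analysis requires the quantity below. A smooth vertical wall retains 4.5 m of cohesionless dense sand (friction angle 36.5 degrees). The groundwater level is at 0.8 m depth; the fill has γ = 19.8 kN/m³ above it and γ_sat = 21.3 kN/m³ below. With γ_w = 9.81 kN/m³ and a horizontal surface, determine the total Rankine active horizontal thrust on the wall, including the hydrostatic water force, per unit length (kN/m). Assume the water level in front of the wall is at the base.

104 kN/m

K_a = tan²(45° − φ/2) = 0.2541.
γ' = 21.3 − 9.81 = 11.49 kN/m³. Depth below WT = 3.7 m.
σ'_h at WT = K_a γ d_w = 4.024 kPa; at base = 4.024 + K_a γ' × 3.7 = 14.83 kPa.
P₁ (0–0.8 m) = ½×4.024×0.8 = 1.610. P₂ (0.8–4.5 m) = ½(4.024+14.83)×3.7 = 34.87.
P_w = ½ γ_w h₂² = 0.5×9.81×3.7² = 67.15. Total = 1.610+34.87+67.15 = 103.6 kN/m.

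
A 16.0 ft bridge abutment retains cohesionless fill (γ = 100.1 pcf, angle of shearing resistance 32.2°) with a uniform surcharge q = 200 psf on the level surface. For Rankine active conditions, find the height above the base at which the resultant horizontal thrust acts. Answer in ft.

K_a = 0.3047.
Triangular part P₁ = ½K_aγH² = 3905 at H/3 = 5.333 ft; rectangular part P₂ = K_a q H = 975.2 at H/2 = 8.000 ft.
ȳ = (P₁·5.333 + P₂·8.000)/(P₁+P₂) = 5.866 ft.

5.87 ft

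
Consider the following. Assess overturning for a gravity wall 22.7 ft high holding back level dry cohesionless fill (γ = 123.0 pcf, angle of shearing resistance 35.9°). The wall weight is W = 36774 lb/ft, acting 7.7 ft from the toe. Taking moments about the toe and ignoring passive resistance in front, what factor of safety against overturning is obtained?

4.53

K_a = tan²(45° − 35.9°/2) = 0.2607.
P_a = ½K_aγH² = 0.5×0.2607×123.0×22.7² = 8263 lb/ft, acting at H/3 = 7.567 ft above the base.
Overturning moment M_o = P_a × H/3 = 8263 × 7.567 = 62520.
Resisting moment M_r = W × 7.7 = 36774 × 7.7 = 283200.
FS_overturning = M_r/M_o = 283200/62520 = 4.529.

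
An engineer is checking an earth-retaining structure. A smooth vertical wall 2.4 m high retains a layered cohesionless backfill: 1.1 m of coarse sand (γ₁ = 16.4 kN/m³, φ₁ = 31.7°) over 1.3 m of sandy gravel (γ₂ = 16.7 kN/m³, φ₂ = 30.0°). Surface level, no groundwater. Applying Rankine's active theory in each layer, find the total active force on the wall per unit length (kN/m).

K_a1 = tan²(45°−31.7°/2) = 0.3111; K_a2 = tan²(45°−30.0°/2) = 0.3333.
Layer 1: σ at base = K_a1 γ₁ h₁ = 5.612 kPa; P₁ = ½×5.612×1.1 = 3.086.
Layer 2: σ_v at top = γ₁h₁ = 18.04; σ_h top = K_a2×18.04 = 6.013; σ_h base = K_a2×(18.04+16.7×1.3) = 13.25.
P₂ = ½(6.013+13.25)×1.3 = 12.52. Total P_a = 3.086+12.52 = 15.61 kN/m.

15.6 kN/m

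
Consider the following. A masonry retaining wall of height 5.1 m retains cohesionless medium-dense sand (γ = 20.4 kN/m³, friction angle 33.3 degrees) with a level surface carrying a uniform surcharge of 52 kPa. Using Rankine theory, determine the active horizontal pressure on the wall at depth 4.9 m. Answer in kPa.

44.2 kPa

K_a = (1 − sin φ)/(1 + sin φ) = 0.2911.
σ_v = γz + q = 20.4 × 4.9 + 52 = 152.0 kPa.
σ_h = K_a σ_v = 0.2911 × 152.0 = 44.24 kPa.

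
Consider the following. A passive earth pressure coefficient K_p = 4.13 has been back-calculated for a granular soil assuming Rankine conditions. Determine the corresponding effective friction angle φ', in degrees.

37.6°

K_p = (1+sin φ)/(1−sin φ) ⇒ sin φ = (K_p − 1)/(K_p + 1) = 0.6101.
φ = arcsin(0.6101) = 37.60°.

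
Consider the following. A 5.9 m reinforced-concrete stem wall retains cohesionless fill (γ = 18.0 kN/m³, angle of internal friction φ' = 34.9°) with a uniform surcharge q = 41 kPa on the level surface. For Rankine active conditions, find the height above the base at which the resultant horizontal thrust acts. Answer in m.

K_a = 0.2721.
Triangular part P₁ = ½K_aγH² = 85.26 at H/3 = 1.967 m; rectangular part P₂ = K_a q H = 65.83 at H/2 = 2.950 m.
ȳ = (P₁·1.967 + P₂·2.950)/(P₁+P₂) = 2.395 m.

2.40 m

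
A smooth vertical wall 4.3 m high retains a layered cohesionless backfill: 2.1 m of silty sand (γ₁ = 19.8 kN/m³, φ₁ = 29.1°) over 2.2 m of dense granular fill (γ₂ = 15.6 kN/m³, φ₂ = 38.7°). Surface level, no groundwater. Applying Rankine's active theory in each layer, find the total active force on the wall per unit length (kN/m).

K_a1 = tan²(45°−29.1°/2) = 0.3456; K_a2 = tan²(45°−38.7°/2) = 0.2306.
Layer 1: σ at base = K_a1 γ₁ h₁ = 14.37 kPa; P₁ = ½×14.37×2.1 = 15.09.
Layer 2: σ_v at top = γ₁h₁ = 41.58; σ_h top = K_a2×41.58 = 9.588; σ_h base = K_a2×(41.58+15.6×2.2) = 17.50.
P₂ = ½(9.588+17.50)×2.2 = 29.80. Total P_a = 15.09+29.80 = 44.89 kN/m.

44.9 kN/m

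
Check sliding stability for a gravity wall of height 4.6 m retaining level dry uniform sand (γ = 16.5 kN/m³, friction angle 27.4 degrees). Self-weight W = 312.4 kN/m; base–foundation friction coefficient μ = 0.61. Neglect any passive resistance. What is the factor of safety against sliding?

K_a = tan²(45° − 27.4°/2) = 0.3697.
P_a = ½K_aγH² = 0.5×0.3697×16.5×4.6² = 64.53 kN/m, acting at H/3 = 1.533 m above the base.
FS_sliding = μW / P_a = 0.61×312.4 / 64.53 = 2.953.

2.95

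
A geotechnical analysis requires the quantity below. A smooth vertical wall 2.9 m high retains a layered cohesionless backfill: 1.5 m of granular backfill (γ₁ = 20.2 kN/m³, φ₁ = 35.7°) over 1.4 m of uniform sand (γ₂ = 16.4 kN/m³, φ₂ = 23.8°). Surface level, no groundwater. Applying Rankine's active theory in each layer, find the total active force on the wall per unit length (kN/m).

30.8 kN/m

K_a1 = tan²(45°−35.7°/2) = 0.2630; K_a2 = tan²(45°−23.8°/2) = 0.4250.
Layer 1: σ at base = K_a1 γ₁ h₁ = 7.969 kPa; P₁ = ½×7.969×1.5 = 5.976.
Layer 2: σ_v at top = γ₁h₁ = 30.30; σ_h top = K_a2×30.30 = 12.88; σ_h base = K_a2×(30.30+16.4×1.4) = 22.63.
P₂ = ½(12.88+22.63)×1.4 = 24.86. Total P_a = 5.976+24.86 = 30.83 kN/m.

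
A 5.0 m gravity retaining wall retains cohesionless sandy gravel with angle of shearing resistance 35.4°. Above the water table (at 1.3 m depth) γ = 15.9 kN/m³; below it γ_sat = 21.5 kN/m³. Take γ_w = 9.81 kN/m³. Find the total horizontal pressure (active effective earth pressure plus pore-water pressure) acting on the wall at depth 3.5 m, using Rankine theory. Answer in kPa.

33.9 kPa

K_a = (1 − sin φ)/(1 + sin φ) = 0.2664.
γ' = 21.5 − 9.81 = 11.69 kN/m³.
Effective vertical stress at 3.5 m: σ'_v = 15.9×1.3 + 11.69×2.20 = 46.39 kPa.
σ'_h = K_a σ'_v = 0.2664 × 46.39 = 12.36 kPa; u = γ_w × 2.20 = 21.58 kPa.
Total σ_h = 12.36 + 21.58 = 33.94 kPa.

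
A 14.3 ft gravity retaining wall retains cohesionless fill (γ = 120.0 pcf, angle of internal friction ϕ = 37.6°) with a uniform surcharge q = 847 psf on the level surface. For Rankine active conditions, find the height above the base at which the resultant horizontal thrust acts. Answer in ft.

5.95 ft

K_a = 0.2421.
Triangular part P₁ = ½K_aγH² = 2971 at H/3 = 4.767 ft; rectangular part P₂ = K_a q H = 2933 at H/2 = 7.150 ft.
ȳ = (P₁·4.767 + P₂·7.150)/(P₁+P₂) = 5.951 ft.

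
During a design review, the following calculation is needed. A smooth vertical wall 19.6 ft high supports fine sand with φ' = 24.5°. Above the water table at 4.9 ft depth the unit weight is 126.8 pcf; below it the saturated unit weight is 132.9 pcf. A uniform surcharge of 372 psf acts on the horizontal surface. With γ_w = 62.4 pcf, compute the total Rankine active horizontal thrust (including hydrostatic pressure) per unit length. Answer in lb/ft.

17300 lb/ft

K_a = tan²(45° − φ/2) = 0.4137.
γ' = 132.9 − 62.4 = 70.50 pcf. h₂ = H − d_w = 14.7 ft.
σ'_h: at surface K_a·q = 153.9; at WT K_a(q+γd_w) = 411.0; at base K_a(q+γd_w+γ'h₂) = 839.7 psf.
P₁ = ½(153.9+411.0)×4.9 = 1384; P₂ = ½(411.0+839.7)×14.7 = 9193; P_w = ½γ_w h₂² = 6742.
Total = 1384+9193+6742 = 17320 lb/ft.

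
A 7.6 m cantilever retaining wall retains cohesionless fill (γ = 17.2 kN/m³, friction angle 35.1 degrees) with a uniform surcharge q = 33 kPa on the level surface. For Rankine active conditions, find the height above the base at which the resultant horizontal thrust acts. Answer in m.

K_a = 0.2698.
Triangular part P₁ = ½K_aγH² = 134.0 at H/3 = 2.533 m; rectangular part P₂ = K_a q H = 67.68 at H/2 = 3.800 m.
ȳ = (P₁·2.533 + P₂·3.800)/(P₁+P₂) = 2.958 m.

2.96 m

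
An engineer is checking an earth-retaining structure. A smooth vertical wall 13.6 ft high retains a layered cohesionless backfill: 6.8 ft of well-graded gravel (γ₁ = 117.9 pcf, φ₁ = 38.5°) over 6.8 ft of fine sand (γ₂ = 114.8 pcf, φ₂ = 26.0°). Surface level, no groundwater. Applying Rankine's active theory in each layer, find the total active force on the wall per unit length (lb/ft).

3800 lb/ft

K_a1 = tan²(45°−38.5°/2) = 0.2327; K_a2 = tan²(45°−26.0°/2) = 0.3905.
Layer 1: σ at base = K_a1 γ₁ h₁ = 186.5 psf; P₁ = ½×186.5×6.8 = 634.2.
Layer 2: σ_v at top = γ₁h₁ = 801.7; σ_h top = K_a2×801.7 = 313.0; σ_h base = K_a2×(801.7+114.8×6.8) = 617.9.
P₂ = ½(313.0+617.9)×6.8 = 3165. Total P_a = 634.2+3165 = 3799 lb/ft.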